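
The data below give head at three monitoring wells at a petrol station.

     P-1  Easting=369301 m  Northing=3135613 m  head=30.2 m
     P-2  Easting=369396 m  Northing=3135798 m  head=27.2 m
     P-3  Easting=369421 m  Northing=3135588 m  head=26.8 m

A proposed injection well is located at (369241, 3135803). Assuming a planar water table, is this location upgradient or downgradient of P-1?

upgradient

Differences from P-1: to P-2 (Δx, Δy, Δh) = (95, 185, -3.0); to P-3 = (120, -25, -3.4).
Solve a·Δx + b·Δy = Δh: det = 95·(-25) − 120·185 = -24575.
∂h/∂x = [(-3.0)·(-25) − (-3.4)·185] / -24575 = -0.02865
∂h/∂y = [95·(-3.4) − 120·(-3.0)] / -24575 = -0.001506
Head at (369241, 3135803) = 30.2 + (-0.02865)·(-60) + (-0.001506)·(190) = 31.63 m.
That is higher than the 30.2 m at P-1, so the point is upgradient.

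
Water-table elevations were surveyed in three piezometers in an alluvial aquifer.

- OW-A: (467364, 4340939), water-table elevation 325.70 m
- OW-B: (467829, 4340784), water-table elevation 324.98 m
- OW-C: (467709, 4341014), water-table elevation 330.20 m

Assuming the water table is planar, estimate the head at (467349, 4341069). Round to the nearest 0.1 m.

329.0 m

Three-point gradient (reference OW-A): Δ to OW-B = (465, -155, -0.72), Δ to OW-C = (345, 75, +4.50).
∂h/∂x = +0.007284, ∂h/∂y = +0.02650 (det = 88350).
h(467349, 4341069) = 325.70 + (+0.007284)·(-15) + (+0.02650)·(130) = 325.70 -0.109 +3.444 = 329.035 m.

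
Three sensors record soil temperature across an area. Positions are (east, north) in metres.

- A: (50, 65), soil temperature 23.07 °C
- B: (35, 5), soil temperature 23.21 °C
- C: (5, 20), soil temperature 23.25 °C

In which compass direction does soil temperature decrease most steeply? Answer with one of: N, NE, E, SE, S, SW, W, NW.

NE

With T = a·x + b·y + c and A as origin, the differences give:
  (-15)·a + (-60)·b = +0.14
  (-45)·a + (-45)·b = +0.18
Eliminate b (×(-45) and ×(-60), subtract): -2025·a = 4.500 → a = ∂T/∂x = -0.002222
Back-substitute: b = ∂T/∂y = -0.001778.
Steepest decrease is along −∇f = (+0.002222 E, +0.001778 N) → northeast.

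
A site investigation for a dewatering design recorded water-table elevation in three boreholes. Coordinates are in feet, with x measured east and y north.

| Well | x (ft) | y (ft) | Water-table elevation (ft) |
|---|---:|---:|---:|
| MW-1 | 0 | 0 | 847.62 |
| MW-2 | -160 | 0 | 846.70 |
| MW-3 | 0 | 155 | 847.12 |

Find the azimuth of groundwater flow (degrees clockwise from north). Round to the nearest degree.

∂h/∂x = (846.70 − 847.62) / (-160 − 0) = +0.005750
∂h/∂y = (847.12 − 847.62) / (155 − 0) = -0.003226
Flow direction (−∇h) has components (-0.005750 E, +0.003226 N).
Azimuth = atan2(E, N) = atan2(-0.005750, +0.003226) = 299.3° ≈ 299°.

299°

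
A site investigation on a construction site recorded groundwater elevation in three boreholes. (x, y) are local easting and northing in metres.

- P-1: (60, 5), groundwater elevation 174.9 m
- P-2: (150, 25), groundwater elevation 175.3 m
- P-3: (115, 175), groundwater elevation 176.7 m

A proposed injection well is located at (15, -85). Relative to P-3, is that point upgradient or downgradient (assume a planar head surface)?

Differences from P-1: to P-2 (Δx, Δy, Δh) = (90, 20, +0.4); to P-3 = (55, 170, +1.8).
Solve a·Δx + b·Δy = Δh: det = 90·170 − 55·20 = 14200.
∂h/∂x = [(+0.4)·170 − (+1.8)·20] / 14200 = +0.002254
∂h/∂y = [90·(+1.8) − 55·(+0.4)] / 14200 = +0.009859
Head at (15, -85) = 174.9 + (+0.002254)·(-45) + (+0.009859)·(-90) = 173.91 m.
That is lower than the 176.7 m at P-3, so the point is downgradient.

downgradient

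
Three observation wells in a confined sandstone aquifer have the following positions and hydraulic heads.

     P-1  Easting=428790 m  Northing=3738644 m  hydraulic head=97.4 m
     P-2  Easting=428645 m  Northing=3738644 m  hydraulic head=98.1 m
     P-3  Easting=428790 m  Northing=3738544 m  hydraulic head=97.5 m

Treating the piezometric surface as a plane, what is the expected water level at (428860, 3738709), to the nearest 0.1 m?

97.0 m

∂h/∂x = (98.1 − 97.4) / (428645 − 428790) = -0.004828
∂h/∂y = (97.5 − 97.4) / (3738544 − 3738644) = -0.0010000
h(428860, 3738709) = 97.4 + (-0.004828)·(70) + (-0.0010000)·(65) = 97.4 -0.338 -0.065 = 96.997 m.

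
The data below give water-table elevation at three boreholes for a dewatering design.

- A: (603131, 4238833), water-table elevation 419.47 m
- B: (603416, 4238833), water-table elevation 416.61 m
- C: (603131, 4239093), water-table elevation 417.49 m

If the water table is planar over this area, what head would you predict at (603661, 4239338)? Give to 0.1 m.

∂h/∂x = (416.61 − 419.47) / (603416 − 603131) = -0.01004
∂h/∂y = (417.49 − 419.47) / (4239093 − 4238833) = -0.007615
h(603661, 4239338) = 419.47 + (-0.01004)·(530) + (-0.007615)·(505) = 419.47 -5.319 -3.846 = 410.306 m.

410.3 m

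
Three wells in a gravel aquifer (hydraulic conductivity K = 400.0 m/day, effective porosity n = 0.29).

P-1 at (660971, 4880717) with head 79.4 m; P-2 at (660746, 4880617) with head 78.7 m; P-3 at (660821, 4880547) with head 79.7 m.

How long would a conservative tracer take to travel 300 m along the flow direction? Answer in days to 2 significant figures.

Differences from P-1: to P-2 (Δx, Δy, Δh) = (-225, -100, -0.7); to P-3 = (-150, -170, +0.3).
Solve a·Δx + b·Δy = Δh: det = (-225)·(-170) − (-150)·(-100) = 23250.
∂h/∂x = [(-0.7)·(-170) − (+0.3)·(-100)] / 23250 = +0.006409
∂h/∂y = [(-225)·(+0.3) − (-150)·(-0.7)] / 23250 = -0.007419
|∇h| = √(0.006409² + -0.007419²) = 0.009804
Seepage velocity v = K·i/n = 400.0 × 0.009804 / 0.29 = 13.52 m/day.
t = 300 / 13.52 = 22.19 days.

22 days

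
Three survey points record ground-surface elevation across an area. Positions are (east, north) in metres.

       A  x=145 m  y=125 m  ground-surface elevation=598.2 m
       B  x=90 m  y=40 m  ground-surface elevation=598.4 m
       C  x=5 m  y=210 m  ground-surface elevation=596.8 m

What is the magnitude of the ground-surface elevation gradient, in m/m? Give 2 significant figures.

0.0088 m/m

Taking A as reference: B−A = (-55, -85, +0.2); C−A = (-140, 85, -1.4).
Solve a·Δx + b·Δy = Δz: det = (-55)·85 − (-140)·(-85) = -16575.
∂z/∂x = [(+0.2)·85 − (-1.4)·(-85)] / -16575 = +0.006154
∂z/∂y = [(-55)·(-1.4) − (-140)·(+0.2)] / -16575 = -0.006335
|∇f| = √(0.006154² + -0.006335²) = 0.008832 m/m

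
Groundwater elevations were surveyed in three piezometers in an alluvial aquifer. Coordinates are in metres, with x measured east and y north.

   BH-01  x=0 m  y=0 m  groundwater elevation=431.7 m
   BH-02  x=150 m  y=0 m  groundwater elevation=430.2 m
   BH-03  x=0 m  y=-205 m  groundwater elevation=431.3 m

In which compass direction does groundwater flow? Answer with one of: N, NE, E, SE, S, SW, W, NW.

∂h/∂x = (430.2 − 431.7) / (150 − 0) = -0.01000
∂h/∂y = (431.3 − 431.7) / (-205 − 0) = +0.001951
Flow = −∇h = (+0.01000 east, -0.001951 north), which points east.

E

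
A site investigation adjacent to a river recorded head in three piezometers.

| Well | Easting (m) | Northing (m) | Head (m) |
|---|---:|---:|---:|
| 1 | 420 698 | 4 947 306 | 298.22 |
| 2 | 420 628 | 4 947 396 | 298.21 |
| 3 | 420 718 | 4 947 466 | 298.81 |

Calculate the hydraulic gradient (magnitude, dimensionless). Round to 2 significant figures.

Three-point gradient (reference 1): Δ to 2 = (-70, 90, -0.01), Δ to 3 = (20, 160, +0.59).
∂h/∂x = +0.004208, ∂h/∂y = +0.003162 (det = -13000).
|∇h| = √(0.004208² + 0.003162²) = 0.005264

0.0053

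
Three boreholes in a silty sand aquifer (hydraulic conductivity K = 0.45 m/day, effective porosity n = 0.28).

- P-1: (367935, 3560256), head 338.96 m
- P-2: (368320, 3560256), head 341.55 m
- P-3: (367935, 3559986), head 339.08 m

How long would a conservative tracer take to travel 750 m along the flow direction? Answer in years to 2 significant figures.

190 years

∂h/∂x = (341.55 − 338.96) / (368320 − 367935) = +0.006727
∂h/∂y = (339.08 − 338.96) / (3559986 − 3560256) = -0.0004444
|∇h| = √(0.006727² + -0.0004444²) = 0.006742
Seepage velocity v = K·i/n = 0.45 × 0.006742 / 0.28 = 0.01084 m/day.
t = 750 / 0.01084 = 6.919e+04 days = 189 years.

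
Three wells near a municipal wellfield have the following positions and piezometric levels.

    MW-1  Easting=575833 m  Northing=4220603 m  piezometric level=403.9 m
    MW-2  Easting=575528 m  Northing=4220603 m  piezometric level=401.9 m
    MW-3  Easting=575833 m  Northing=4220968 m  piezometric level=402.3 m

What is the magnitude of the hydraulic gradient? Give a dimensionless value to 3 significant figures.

∂h/∂x = (401.9 − 403.9) / (575528 − 575833) = +0.006557
∂h/∂y = (402.3 − 403.9) / (4220968 − 4220603) = -0.004384
|∇h| = √(0.006557² + -0.004384²) = 0.007888

0.00789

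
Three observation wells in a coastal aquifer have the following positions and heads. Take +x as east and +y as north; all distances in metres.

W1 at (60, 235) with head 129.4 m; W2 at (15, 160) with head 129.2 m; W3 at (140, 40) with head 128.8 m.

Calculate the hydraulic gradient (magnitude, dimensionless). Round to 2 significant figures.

Three-point gradient (reference W1): Δ to W2 = (-45, -75, -0.2), Δ to W3 = (80, -195, -0.6).
∂h/∂x = -0.0004061, ∂h/∂y = +0.002910 (det = 14775).
|∇h| = √(-0.0004061² + 0.002910²) = 0.002938

0.0029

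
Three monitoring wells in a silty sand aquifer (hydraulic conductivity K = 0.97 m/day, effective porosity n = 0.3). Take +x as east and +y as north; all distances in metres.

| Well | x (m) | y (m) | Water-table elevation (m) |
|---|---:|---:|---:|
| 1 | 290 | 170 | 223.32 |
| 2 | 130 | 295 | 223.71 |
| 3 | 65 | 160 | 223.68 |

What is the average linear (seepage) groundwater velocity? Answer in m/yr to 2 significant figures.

Differences from 1: to 2 (Δx, Δy, Δh) = (-160, 125, +0.39); to 3 = (-225, -10, +0.36).
Solve a·Δx + b·Δy = Δh: det = (-160)·(-10) − (-225)·125 = 29725.
∂h/∂x = [(+0.39)·(-10) − (+0.36)·125] / 29725 = -0.001645
∂h/∂y = [(-160)·(+0.36) − (-225)·(+0.39)] / 29725 = +0.001014
|∇h| = √(-0.001645² + 0.001014²) = 0.001932
Seepage velocity v = K·i/n = 0.97 × 0.001932 / 0.3 = 0.006247 m/day = 2.282 m/yr.

2.3 m/yr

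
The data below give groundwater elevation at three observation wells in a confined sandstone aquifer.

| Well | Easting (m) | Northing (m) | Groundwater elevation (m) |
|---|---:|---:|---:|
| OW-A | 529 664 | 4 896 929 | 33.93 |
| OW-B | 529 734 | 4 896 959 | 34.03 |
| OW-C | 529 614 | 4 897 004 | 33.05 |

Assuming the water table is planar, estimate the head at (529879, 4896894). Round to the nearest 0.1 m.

35.3 m

Differences from OW-A: to OW-B (Δx, Δy, Δh) = (70, 30, +0.10); to OW-C = (-50, 75, -0.88).
Solve a·Δx + b·Δy = Δh: det = 70·75 − (-50)·30 = 6750.
∂h/∂x = [(+0.10)·75 − (-0.88)·30] / 6750 = +0.005022
∂h/∂y = [70·(-0.88) − (-50)·(+0.10)] / 6750 = -0.008385
h(529879, 4896894) = 33.93 + (+0.005022)·(215) + (-0.008385)·(-35) = 33.93 +1.080 +0.293 = 35.303 m.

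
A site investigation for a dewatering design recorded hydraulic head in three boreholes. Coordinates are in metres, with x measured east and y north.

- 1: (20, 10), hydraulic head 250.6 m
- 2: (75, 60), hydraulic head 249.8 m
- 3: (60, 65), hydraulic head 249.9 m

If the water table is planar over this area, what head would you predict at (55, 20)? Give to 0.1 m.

250.2 m

With h = a·x + b·y + c and 1 as origin, the differences give:
  55·a + 50·b = -0.8
  40·a + 55·b = -0.7
Eliminate b (×55 and ×50, subtract): 1025·a = -9.00 → a = ∂h/∂x = -0.008780
Back-substitute: b = ∂h/∂y = -0.006341.
h(55, 20) = 250.6 + (-0.008780)·(35) + (-0.006341)·(10) = 250.6 -0.307 -0.063 = 250.229 m.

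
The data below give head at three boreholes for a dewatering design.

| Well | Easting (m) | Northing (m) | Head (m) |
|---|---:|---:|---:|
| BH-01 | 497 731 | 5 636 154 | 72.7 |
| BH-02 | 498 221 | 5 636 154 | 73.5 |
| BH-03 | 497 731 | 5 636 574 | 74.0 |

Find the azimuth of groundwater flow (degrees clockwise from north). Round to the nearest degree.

∂h/∂x = (73.5 − 72.7) / (498221 − 497731) = +0.001633
∂h/∂y = (74.0 − 72.7) / (5636574 − 5636154) = +0.003095
Flow direction (−∇h) has components (-0.001633 E, -0.003095 N).
Azimuth = atan2(E, N) = atan2(-0.001633, -0.003095) = 207.8° ≈ 208°.

208°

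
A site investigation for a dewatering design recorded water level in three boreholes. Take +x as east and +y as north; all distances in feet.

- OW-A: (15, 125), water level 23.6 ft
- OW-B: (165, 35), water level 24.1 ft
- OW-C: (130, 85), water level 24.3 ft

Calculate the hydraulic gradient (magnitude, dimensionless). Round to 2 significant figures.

0.015

Taking OW-A as reference: OW-B−OW-A = (150, -90, +0.5); OW-C−OW-A = (115, -40, +0.7).
Solve a·Δx + b·Δy = Δh: det = 150·(-40) − 115·(-90) = 4350.
∂h/∂x = [(+0.5)·(-40) − (+0.7)·(-90)] / 4350 = +0.009885
∂h/∂y = [150·(+0.7) − 115·(+0.5)] / 4350 = +0.01092
|∇h| = √(0.009885² + 0.01092²) = 0.01473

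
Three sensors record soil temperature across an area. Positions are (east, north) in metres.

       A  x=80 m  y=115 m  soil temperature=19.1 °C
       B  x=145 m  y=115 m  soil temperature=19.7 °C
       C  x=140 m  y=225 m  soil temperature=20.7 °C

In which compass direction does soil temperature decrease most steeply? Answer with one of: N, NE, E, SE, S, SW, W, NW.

Three-point gradient (reference A): Δ to B = (65, 0, +0.6), Δ to C = (60, 110, +1.6).
∂T/∂x = +0.009231, ∂T/∂y = +0.009510 (det = 7150).
Steepest decrease is along −∇f = (-0.009231 E, -0.009510 N) → southwest.

SW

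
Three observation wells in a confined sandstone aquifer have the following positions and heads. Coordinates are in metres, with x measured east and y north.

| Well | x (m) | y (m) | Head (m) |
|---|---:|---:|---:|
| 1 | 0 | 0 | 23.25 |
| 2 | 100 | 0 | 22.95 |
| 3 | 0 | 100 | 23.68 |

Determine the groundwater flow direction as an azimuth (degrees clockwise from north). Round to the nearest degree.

∂h/∂x = (22.95 − 23.25) / (100 − 0) = -0.003000
∂h/∂y = (23.68 − 23.25) / (100 − 0) = +0.004300
Flow direction (−∇h) has components (+0.003000 E, -0.004300 N).
Azimuth = atan2(E, N) = atan2(+0.003000, -0.004300) = 145.1° ≈ 145°.

145°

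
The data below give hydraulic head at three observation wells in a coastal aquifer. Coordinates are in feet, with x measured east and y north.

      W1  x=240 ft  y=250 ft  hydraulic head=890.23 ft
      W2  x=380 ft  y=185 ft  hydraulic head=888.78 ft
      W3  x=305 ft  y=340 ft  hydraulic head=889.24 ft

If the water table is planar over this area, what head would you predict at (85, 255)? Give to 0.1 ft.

Differences from W1: to W2 (Δx, Δy, Δh) = (140, -65, -1.45); to W3 = (65, 90, -0.99).
Solve a·Δx + b·Δy = Δh: det = 140·90 − 65·(-65) = 16825.
∂h/∂x = [(-1.45)·90 − (-0.99)·(-65)] / 16825 = -0.01158
∂h/∂y = [140·(-0.99) − 65·(-1.45)] / 16825 = -0.002636
h(85, 255) = 890.23 + (-0.01158)·(-155) + (-0.002636)·(5) = 890.23 +1.795 -0.013 = 892.012 ft.

892.0 ft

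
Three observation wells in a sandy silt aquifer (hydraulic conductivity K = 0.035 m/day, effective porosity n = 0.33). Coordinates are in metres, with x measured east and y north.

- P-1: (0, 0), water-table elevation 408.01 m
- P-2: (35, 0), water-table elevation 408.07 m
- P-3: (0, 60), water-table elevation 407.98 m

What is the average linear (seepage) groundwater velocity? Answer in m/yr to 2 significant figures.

∂h/∂x = (408.07 − 408.01) / (35 − 0) = +0.001714
∂h/∂y = (407.98 − 408.01) / (60 − 0) = -0.0005000
|∇h| = √(0.001714² + -0.0005000²) = 0.001785
Seepage velocity v = K·i/n = 0.035 × 0.001785 / 0.33 = 0.0001893 m/day = 0.06914 m/yr.

0.069 m/yr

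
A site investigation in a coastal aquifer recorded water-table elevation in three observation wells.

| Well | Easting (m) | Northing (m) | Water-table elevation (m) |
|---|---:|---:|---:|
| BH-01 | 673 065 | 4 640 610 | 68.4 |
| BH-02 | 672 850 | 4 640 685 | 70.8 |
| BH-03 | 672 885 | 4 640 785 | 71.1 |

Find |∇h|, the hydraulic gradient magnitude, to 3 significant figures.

Differences from BH-01: to BH-02 (Δx, Δy, Δh) = (-215, 75, +2.4); to BH-03 = (-180, 175, +2.7).
Solve a·Δx + b·Δy = Δh: det = (-215)·175 − (-180)·75 = -24125.
∂h/∂x = [(+2.4)·175 − (+2.7)·75] / -24125 = -0.009016
∂h/∂y = [(-215)·(+2.7) − (-180)·(+2.4)] / -24125 = +0.006155
|∇h| = √(-0.009016² + 0.006155²) = 0.01092

0.0109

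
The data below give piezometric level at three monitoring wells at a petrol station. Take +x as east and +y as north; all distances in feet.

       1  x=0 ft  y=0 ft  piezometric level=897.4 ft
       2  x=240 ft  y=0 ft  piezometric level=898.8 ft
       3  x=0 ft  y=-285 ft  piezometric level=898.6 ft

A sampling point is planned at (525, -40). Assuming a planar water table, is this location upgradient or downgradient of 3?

upgradient

∂h/∂x = (898.8 − 897.4) / (240 − 0) = +0.005833
∂h/∂y = (898.6 − 897.4) / (-285 − 0) = -0.004211
Head at (525, -40) = 897.4 + (+0.005833)·(525) + (-0.004211)·(-40) = 900.63 ft.
That is higher than the 898.6 ft at 3, so the point is upgradient.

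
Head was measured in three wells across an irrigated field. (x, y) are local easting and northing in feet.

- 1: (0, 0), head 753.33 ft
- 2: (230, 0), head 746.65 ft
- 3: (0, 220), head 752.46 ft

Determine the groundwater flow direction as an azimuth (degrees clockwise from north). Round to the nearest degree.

∂h/∂x = (746.65 − 753.33) / (230 − 0) = -0.02904
∂h/∂y = (752.46 − 753.33) / (220 − 0) = -0.003955
Flow direction (−∇h) has components (+0.02904 E, +0.003955 N).
Azimuth = atan2(E, N) = atan2(+0.02904, +0.003955) = 82.2° ≈ 082°.

082°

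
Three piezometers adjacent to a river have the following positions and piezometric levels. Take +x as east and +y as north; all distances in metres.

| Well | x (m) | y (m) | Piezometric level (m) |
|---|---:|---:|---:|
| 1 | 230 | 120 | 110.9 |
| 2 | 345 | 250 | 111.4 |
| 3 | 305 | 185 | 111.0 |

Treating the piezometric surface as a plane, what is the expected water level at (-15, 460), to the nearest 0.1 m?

116.9 m

Differences from 1: to 2 (Δx, Δy, Δh) = (115, 130, +0.5); to 3 = (75, 65, +0.1).
Solve a·Δx + b·Δy = Δh: det = 115·65 − 75·130 = -2275.
∂h/∂x = [(+0.5)·65 − (+0.1)·130] / -2275 = -0.008571
∂h/∂y = [115·(+0.1) − 75·(+0.5)] / -2275 = +0.01143
h(-15, 460) = 110.9 + (-0.008571)·(-245) + (+0.01143)·(340) = 110.9 +2.100 +3.886 = 116.886 m.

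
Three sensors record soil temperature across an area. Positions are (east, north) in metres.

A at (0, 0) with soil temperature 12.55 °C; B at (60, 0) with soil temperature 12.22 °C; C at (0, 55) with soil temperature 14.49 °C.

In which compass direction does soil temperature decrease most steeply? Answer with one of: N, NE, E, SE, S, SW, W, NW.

S

∂T/∂x = (12.22 − 12.55) / (60 − 0) = -0.005500
∂T/∂y = (14.49 − 12.55) / (55 − 0) = +0.03527
Steepest decrease is along −∇f = (+0.005500 E, -0.03527 N) → south.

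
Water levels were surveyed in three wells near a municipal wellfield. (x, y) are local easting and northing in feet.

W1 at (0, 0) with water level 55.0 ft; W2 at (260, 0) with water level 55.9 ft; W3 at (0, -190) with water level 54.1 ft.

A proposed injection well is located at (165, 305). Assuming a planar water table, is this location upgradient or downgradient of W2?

∂h/∂x = (55.9 − 55.0) / (260 − 0) = +0.003462
∂h/∂y = (54.1 − 55.0) / (-190 − 0) = +0.004737
Head at (165, 305) = 55.0 + (+0.003462)·(165) + (+0.004737)·(305) = 57.02 ft.
That is higher than the 55.9 ft at W2, so the point is upgradient.

upgradient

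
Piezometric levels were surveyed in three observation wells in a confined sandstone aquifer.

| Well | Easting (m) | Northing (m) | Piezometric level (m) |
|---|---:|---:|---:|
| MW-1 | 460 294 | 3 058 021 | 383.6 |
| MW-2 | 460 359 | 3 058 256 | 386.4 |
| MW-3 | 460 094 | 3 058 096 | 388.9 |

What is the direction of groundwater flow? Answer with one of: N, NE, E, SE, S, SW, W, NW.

SE

Taking MW-1 as reference: MW-2−MW-1 = (65, 235, +2.8); MW-3−MW-1 = (-200, 75, +5.3).
Determinant of the coordinate differences = 65·75 − (-200)·235 = 51875.
∂h/∂x = [(+2.8)·75 − (+5.3)·235] / 51875 = -0.01996
∂h/∂y = [65·(+5.3) − (-200)·(+2.8)] / 51875 = +0.01744
Flow = −∇h = (+0.01996 east, -0.01744 north), which points southeast.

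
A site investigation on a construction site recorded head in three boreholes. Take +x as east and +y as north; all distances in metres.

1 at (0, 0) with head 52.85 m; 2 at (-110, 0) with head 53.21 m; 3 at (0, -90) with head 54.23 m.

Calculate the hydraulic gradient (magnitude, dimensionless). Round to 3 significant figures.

∂h/∂x = (53.21 − 52.85) / (-110 − 0) = -0.003273
∂h/∂y = (54.23 − 52.85) / (-90 − 0) = -0.01533
|∇h| = √(-0.003273² + -0.01533²) = 0.01568

0.0157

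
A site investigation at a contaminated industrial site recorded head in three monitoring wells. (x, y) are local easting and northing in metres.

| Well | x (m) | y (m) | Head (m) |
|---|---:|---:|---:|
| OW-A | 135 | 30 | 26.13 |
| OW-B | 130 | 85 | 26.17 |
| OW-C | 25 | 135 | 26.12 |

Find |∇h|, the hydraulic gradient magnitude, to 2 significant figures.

Taking OW-A as reference: OW-B−OW-A = (-5, 55, +0.04); OW-C−OW-A = (-110, 105, -0.01).
Solve a·Δx + b·Δy = Δh: det = (-5)·105 − (-110)·55 = 5525.
∂h/∂x = [(+0.04)·105 − (-0.01)·55] / 5525 = +0.0008597
∂h/∂y = [(-5)·(-0.01) − (-110)·(+0.04)] / 5525 = +0.0008054
|∇h| = √(0.0008597² + 0.0008054²) = 0.001178

0.0012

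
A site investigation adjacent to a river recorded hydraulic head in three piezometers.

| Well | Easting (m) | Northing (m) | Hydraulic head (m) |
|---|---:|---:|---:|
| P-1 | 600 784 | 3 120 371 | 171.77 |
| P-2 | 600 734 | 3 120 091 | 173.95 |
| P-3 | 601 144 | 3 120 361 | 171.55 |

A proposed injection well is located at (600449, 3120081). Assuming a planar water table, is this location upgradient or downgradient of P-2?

Differences from P-1: to P-2 (Δx, Δy, Δh) = (-50, -280, +2.18); to P-3 = (360, -10, -0.22).
Solve a·Δx + b·Δy = Δh: det = (-50)·(-10) − 360·(-280) = 101300.
∂h/∂x = [(+2.18)·(-10) − (-0.22)·(-280)] / 101300 = -0.0008233
∂h/∂y = [(-50)·(-0.22) − 360·(+2.18)] / 101300 = -0.007639
Head at (600449, 3120081) = 171.77 + (-0.0008233)·(-335) + (-0.007639)·(-290) = 174.26 m.
That is higher than the 173.95 m at P-2, so the point is upgradient.

upgradient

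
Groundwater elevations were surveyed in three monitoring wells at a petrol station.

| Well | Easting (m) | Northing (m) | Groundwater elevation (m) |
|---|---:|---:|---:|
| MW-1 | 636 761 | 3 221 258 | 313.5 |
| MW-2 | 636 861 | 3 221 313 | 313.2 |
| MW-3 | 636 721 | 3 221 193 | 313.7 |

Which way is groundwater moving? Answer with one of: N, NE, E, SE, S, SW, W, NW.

NE

Three-point gradient (reference MW-1): Δ to MW-2 = (100, 55, -0.3), Δ to MW-3 = (-40, -65, +0.2).
∂h/∂x = -0.001977, ∂h/∂y = -0.001860 (det = -4300).
Flow = −∇h = (+0.001977 east, +0.001860 north), which points northeast.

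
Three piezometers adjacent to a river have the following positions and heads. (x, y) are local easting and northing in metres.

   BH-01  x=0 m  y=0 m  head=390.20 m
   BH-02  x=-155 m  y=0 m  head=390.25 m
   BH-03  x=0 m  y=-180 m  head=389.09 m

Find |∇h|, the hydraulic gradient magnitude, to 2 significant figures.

∂h/∂x = (390.25 − 390.20) / (-155 − 0) = -0.0003226
∂h/∂y = (389.09 − 390.20) / (-180 − 0) = +0.006167
|∇h| = √(-0.0003226² + 0.006167²) = 0.006175

0.0062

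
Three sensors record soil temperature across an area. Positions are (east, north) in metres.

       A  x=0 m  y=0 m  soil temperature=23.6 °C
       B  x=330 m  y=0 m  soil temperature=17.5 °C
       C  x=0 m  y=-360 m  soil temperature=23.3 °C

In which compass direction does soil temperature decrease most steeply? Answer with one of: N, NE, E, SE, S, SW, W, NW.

∂T/∂x = (17.5 − 23.6) / (330 − 0) = -0.01848
∂T/∂y = (23.3 − 23.6) / (-360 − 0) = +0.0008333
Steepest decrease is along −∇f = (+0.01848 E, -0.0008333 N) → east.

E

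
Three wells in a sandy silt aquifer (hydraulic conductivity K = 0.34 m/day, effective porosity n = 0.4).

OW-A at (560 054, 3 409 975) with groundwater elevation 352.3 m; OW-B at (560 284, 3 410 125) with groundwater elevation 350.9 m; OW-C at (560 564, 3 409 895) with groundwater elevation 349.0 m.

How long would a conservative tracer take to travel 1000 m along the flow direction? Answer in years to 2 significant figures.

500 years

With h = a·x + b·y + c and OW-A as origin, the differences give:
  230·a + 150·b = -1.4
  510·a + (-80)·b = -3.3
Eliminate b (×(-80) and ×150, subtract): -94900·a = 607.00 → a = ∂h/∂x = -0.006396
Back-substitute: b = ∂h/∂y = +0.0004742.
|∇h| = √(-0.006396² + 0.0004742²) = 0.006414
Seepage velocity v = K·i/n = 0.34 × 0.006414 / 0.4 = 0.005452 m/day.
t = 1000 / 0.005452 = 1.834e+05 days = 502 years.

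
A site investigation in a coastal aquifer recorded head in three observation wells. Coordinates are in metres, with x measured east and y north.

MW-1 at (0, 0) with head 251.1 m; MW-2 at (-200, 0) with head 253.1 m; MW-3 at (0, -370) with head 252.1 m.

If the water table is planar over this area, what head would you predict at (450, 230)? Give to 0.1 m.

∂h/∂x = (253.1 − 251.1) / (-200 − 0) = -0.01000
∂h/∂y = (252.1 − 251.1) / (-370 − 0) = -0.002703
h(450, 230) = 251.1 + (-0.01000)·(450) + (-0.002703)·(230) = 251.1 -4.500 -0.622 = 245.978 m.

246.0 m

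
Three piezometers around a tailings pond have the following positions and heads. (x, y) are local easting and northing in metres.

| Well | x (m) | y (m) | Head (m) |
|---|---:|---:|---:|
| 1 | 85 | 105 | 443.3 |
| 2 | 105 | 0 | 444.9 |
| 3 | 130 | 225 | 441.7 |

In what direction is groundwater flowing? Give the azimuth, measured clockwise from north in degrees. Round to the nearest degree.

With h = a·x + b·y + c and 1 as origin, the differences give:
  20·a + (-105)·b = +1.6
  45·a + 120·b = -1.6
Eliminate b (×120 and ×(-105), subtract): 7125·a = 24.00 → a = ∂h/∂x = +0.003368
Back-substitute: b = ∂h/∂y = -0.01460.
Flow direction (−∇h) has components (-0.003368 E, +0.01460 N).
Azimuth = atan2(E, N) = atan2(-0.003368, +0.01460) = 347.0° ≈ 347°.

347°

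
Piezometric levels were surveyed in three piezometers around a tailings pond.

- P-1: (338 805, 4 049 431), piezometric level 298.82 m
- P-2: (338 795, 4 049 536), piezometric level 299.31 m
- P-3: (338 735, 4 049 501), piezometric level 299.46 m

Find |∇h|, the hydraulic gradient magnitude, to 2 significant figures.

0.0065

Taking P-1 as reference: P-2−P-1 = (-10, 105, +0.49); P-3−P-1 = (-70, 70, +0.64).
Solve a·Δx + b·Δy = Δh: det = (-10)·70 − (-70)·105 = 6650.
∂h/∂x = [(+0.49)·70 − (+0.64)·105] / 6650 = -0.004947
∂h/∂y = [(-10)·(+0.64) − (-70)·(+0.49)] / 6650 = +0.004195
|∇h| = √(-0.004947² + 0.004195²) = 0.006486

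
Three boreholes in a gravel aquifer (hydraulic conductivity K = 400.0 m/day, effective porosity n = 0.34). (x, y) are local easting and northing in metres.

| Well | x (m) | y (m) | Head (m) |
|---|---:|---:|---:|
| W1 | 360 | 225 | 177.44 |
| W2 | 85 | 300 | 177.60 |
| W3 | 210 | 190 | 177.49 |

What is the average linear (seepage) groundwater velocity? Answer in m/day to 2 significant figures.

Taking W1 as reference: W2−W1 = (-275, 75, +0.16); W3−W1 = (-150, -35, +0.05).
Solve a·Δx + b·Δy = Δh: det = (-275)·(-35) − (-150)·75 = 20875.
∂h/∂x = [(+0.16)·(-35) − (+0.05)·75] / 20875 = -0.0004479
∂h/∂y = [(-275)·(+0.05) − (-150)·(+0.16)] / 20875 = +0.0004910
|∇h| = √(-0.0004479² + 0.0004910²) = 0.0006646
Seepage velocity v = K·i/n = 400.0 × 0.0006646 / 0.34 = 0.7819 m/day.

0.78 m/day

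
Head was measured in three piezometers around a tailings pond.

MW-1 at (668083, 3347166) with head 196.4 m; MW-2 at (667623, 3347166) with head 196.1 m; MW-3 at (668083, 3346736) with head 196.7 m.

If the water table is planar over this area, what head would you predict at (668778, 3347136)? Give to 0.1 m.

196.9 m

∂h/∂x = (196.1 − 196.4) / (667623 − 668083) = +0.0006522
∂h/∂y = (196.7 − 196.4) / (3346736 − 3347166) = -0.0006977
h(668778, 3347136) = 196.4 + (+0.0006522)·(695) + (-0.0006977)·(-30) = 196.4 +0.453 +0.021 = 196.874 m.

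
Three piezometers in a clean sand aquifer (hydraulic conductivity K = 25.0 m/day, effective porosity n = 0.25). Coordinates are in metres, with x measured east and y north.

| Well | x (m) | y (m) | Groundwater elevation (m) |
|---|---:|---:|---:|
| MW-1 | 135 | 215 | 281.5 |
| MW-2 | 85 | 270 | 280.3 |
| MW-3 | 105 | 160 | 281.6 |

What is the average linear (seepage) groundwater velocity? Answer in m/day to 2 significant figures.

Differences from MW-1: to MW-2 (Δx, Δy, Δh) = (-50, 55, -1.2); to MW-3 = (-30, -55, +0.1).
Determinant of the coordinate differences = (-50)·(-55) − (-30)·55 = 4400.
∂h/∂x = [(-1.2)·(-55) − (+0.1)·55] / 4400 = +0.01375
∂h/∂y = [(-50)·(+0.1) − (-30)·(-1.2)] / 4400 = -0.009318
|∇h| = √(0.01375² + -0.009318²) = 0.01661
Seepage velocity v = K·i/n = 25.0 × 0.01661 / 0.25 = 1.661 m/day.

1.7 m/day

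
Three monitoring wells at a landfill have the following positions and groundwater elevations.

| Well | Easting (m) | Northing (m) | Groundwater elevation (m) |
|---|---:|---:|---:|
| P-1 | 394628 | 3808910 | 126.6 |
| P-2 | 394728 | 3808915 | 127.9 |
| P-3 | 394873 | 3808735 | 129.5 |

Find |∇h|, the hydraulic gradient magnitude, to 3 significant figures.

0.0130

Three-point gradient (reference P-1): Δ to P-2 = (100, 5, +1.3), Δ to P-3 = (245, -175, +2.9).
∂h/∂x = +0.01292, ∂h/∂y = +0.001522 (det = -18725).
|∇h| = √(0.01292² + 0.001522²) = 0.01301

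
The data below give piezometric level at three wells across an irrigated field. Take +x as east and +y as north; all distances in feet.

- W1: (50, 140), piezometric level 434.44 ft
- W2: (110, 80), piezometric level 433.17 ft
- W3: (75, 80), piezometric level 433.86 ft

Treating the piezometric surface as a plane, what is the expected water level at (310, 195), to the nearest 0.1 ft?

429.4 ft

Differences from W1: to W2 (Δx, Δy, Δh) = (60, -60, -1.27); to W3 = (25, -60, -0.58).
Solve a·Δx + b·Δy = Δh: det = 60·(-60) − 25·(-60) = -2100.
∂h/∂x = [(-1.27)·(-60) − (-0.58)·(-60)] / -2100 = -0.01971
∂h/∂y = [60·(-0.58) − 25·(-1.27)] / -2100 = +0.001452
h(310, 195) = 434.44 + (-0.01971)·(260) + (+0.001452)·(55) = 434.44 -5.126 +0.080 = 429.394 ft.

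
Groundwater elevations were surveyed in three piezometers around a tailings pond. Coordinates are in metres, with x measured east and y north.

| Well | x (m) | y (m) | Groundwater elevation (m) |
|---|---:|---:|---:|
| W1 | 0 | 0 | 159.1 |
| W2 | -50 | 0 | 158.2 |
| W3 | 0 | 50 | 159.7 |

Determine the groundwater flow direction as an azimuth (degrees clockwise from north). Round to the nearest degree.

∂h/∂x = (158.2 − 159.1) / (-50 − 0) = +0.01800
∂h/∂y = (159.7 − 159.1) / (50 − 0) = +0.01200
Flow direction (−∇h) has components (-0.01800 E, -0.01200 N).
Azimuth = atan2(E, N) = atan2(-0.01800, -0.01200) = 236.3° ≈ 236°.

236°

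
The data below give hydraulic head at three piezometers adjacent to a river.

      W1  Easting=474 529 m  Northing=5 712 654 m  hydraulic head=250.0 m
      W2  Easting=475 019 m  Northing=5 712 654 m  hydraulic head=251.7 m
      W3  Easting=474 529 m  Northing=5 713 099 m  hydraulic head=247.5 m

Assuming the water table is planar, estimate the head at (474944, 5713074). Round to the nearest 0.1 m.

∂h/∂x = (251.7 − 250.0) / (475019 − 474529) = +0.003469
∂h/∂y = (247.5 − 250.0) / (5713099 − 5712654) = -0.005618
h(474944, 5713074) = 250.0 + (+0.003469)·(415) + (-0.005618)·(420) = 250.0 +1.440 -2.360 = 249.080 m.

249.1 m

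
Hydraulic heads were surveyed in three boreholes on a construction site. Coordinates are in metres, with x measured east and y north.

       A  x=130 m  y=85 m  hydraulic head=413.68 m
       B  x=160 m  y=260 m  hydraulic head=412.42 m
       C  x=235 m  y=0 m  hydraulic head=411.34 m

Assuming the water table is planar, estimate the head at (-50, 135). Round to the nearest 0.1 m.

418.0 m

Differences from A: to B (Δx, Δy, Δh) = (30, 175, -1.26); to C = (105, -85, -2.34).
Solve a·Δx + b·Δy = Δh: det = 30·(-85) − 105·175 = -20925.
∂h/∂x = [(-1.26)·(-85) − (-2.34)·175] / -20925 = -0.02469
∂h/∂y = [30·(-2.34) − 105·(-1.26)] / -20925 = -0.002968
h(-50, 135) = 413.68 + (-0.02469)·(-180) + (-0.002968)·(50) = 413.68 +4.444 -0.148 = 417.975 m.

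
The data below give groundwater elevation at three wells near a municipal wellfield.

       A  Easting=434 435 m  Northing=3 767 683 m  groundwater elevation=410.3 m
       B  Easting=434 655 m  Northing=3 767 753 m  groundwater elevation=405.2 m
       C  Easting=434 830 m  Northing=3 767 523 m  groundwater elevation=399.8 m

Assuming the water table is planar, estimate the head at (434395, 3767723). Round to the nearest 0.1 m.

411.5 m

Differences from A: to B (Δx, Δy, Δh) = (220, 70, -5.1); to C = (395, -160, -10.5).
Determinant of the coordinate differences = 220·(-160) − 395·70 = -62850.
∂h/∂x = [(-5.1)·(-160) − (-10.5)·70] / -62850 = -0.02468
∂h/∂y = [220·(-10.5) − 395·(-5.1)] / -62850 = +0.004702
h(434395, 3767723) = 410.3 + (-0.02468)·(-40) + (+0.004702)·(40) = 410.3 +0.987 +0.188 = 411.475 m.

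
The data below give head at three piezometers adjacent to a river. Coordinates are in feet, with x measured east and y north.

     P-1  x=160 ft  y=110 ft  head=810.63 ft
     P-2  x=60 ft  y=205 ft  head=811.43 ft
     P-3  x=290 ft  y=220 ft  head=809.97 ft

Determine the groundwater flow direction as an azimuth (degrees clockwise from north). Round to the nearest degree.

104°

With h = a·x + b·y + c and P-1 as origin, the differences give:
  (-100)·a + 95·b = +0.80
  130·a + 110·b = -0.66
Eliminate b (×110 and ×95, subtract): -23350·a = 150.700 → a = ∂h/∂x = -0.006454
Back-substitute: b = ∂h/∂y = +0.001627.
Flow direction (−∇h) has components (+0.006454 E, -0.001627 N).
Azimuth = atan2(E, N) = atan2(+0.006454, -0.001627) = 104.2° ≈ 104°.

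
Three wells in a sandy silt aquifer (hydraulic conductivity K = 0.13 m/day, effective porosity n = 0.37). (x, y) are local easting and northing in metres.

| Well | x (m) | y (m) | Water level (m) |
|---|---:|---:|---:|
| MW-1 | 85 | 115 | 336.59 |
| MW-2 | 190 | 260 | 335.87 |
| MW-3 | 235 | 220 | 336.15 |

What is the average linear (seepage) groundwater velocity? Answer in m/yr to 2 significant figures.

0.75 m/yr

With h = a·x + b·y + c and MW-1 as origin, the differences give:
  105·a + 145·b = -0.72
  150·a + 105·b = -0.44
Eliminate b (×105 and ×145, subtract): -10725·a = -11.800 → a = ∂h/∂x = +0.001100
Back-substitute: b = ∂h/∂y = -0.005762.
|∇h| = √(0.001100² + -0.005762²) = 0.005866
Seepage velocity v = K·i/n = 0.13 × 0.005866 / 0.37 = 0.002061 m/day = 0.7528 m/yr.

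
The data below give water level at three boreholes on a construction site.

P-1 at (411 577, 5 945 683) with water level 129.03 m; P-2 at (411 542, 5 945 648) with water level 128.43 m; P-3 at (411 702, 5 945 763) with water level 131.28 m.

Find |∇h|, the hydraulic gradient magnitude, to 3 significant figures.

Differences from P-1: to P-2 (Δx, Δy, Δh) = (-35, -35, -0.60); to P-3 = (125, 80, +2.25).
Solve a·Δx + b·Δy = Δh: det = (-35)·80 − 125·(-35) = 1575.
∂h/∂x = [(-0.60)·80 − (+2.25)·(-35)] / 1575 = +0.01952
∂h/∂y = [(-35)·(+2.25) − 125·(-0.60)] / 1575 = -0.002381
|∇h| = √(0.01952² + -0.002381²) = 0.01966

0.0197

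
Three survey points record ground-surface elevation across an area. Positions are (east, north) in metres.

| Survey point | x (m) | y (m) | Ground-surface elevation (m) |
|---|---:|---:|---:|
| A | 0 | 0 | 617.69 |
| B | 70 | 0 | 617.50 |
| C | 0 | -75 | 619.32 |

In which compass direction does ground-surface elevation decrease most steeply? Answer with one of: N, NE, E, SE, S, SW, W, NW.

∂z/∂x = (617.50 − 617.69) / (70 − 0) = -0.002714
∂z/∂y = (619.32 − 617.69) / (-75 − 0) = -0.02173
Steepest decrease is along −∇f = (+0.002714 E, +0.02173 N) → north.

N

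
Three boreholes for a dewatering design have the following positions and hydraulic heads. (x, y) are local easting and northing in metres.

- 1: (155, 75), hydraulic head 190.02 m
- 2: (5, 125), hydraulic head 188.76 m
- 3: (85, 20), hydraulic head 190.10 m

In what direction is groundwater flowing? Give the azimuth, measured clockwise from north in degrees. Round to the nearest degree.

327°

Three-point gradient (reference 1): Δ to 2 = (-150, 50, -1.26), Δ to 3 = (-70, -55, +0.08).
∂h/∂x = +0.005557, ∂h/∂y = -0.008528 (det = 11750).
Flow direction (−∇h) has components (-0.005557 E, +0.008528 N).
Azimuth = atan2(E, N) = atan2(-0.005557, +0.008528) = 326.9° ≈ 327°.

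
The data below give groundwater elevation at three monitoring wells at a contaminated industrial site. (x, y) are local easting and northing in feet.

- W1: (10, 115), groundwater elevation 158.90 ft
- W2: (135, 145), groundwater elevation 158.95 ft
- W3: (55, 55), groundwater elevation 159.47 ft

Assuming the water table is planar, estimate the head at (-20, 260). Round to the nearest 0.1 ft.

157.7 ft

With h = a·x + b·y + c and W1 as origin, the differences give:
  125·a + 30·b = +0.05
  45·a + (-60)·b = +0.57
Eliminate b (×(-60) and ×30, subtract): -8850·a = -20.100 → a = ∂h/∂x = +0.002271
Back-substitute: b = ∂h/∂y = -0.007797.
h(-20, 260) = 158.90 + (+0.002271)·(-30) + (-0.007797)·(145) = 158.90 -0.068 -1.131 = 157.701 ft.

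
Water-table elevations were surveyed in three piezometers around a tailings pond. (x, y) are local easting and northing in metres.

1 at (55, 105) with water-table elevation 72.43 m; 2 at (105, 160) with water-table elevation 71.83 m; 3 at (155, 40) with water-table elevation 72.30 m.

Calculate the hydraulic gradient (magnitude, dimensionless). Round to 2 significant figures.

0.0081

With h = a·x + b·y + c and 1 as origin, the differences give:
  50·a + 55·b = -0.60
  100·a + (-65)·b = -0.13
Eliminate b (×(-65) and ×55, subtract): -8750·a = 46.150 → a = ∂h/∂x = -0.005274
Back-substitute: b = ∂h/∂y = -0.006114.
|∇h| = √(-0.005274² + -0.006114²) = 0.008074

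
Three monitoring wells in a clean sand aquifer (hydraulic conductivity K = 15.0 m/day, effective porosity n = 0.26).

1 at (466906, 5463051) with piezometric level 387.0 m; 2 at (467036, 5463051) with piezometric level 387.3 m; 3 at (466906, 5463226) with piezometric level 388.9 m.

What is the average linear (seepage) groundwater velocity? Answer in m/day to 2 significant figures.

0.64 m/day

∂h/∂x = (387.3 − 387.0) / (467036 − 466906) = +0.002308
∂h/∂y = (388.9 − 387.0) / (5463226 − 5463051) = +0.01086
|∇h| = √(0.002308² + 0.01086²) = 0.0111
Seepage velocity v = K·i/n = 15.0 × 0.0111 / 0.26 = 0.6404 m/day.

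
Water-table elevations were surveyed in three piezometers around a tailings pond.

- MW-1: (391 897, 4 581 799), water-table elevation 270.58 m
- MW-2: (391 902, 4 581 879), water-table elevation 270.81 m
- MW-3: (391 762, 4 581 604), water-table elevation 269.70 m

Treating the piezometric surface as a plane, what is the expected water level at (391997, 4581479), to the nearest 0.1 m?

Differences from MW-1: to MW-2 (Δx, Δy, Δh) = (5, 80, +0.23); to MW-3 = (-135, -195, -0.88).
Solve a·Δx + b·Δy = Δh: det = 5·(-195) − (-135)·80 = 9825.
∂h/∂x = [(+0.23)·(-195) − (-0.88)·80] / 9825 = +0.002601
∂h/∂y = [5·(-0.88) − (-135)·(+0.23)] / 9825 = +0.002712
h(391997, 4581479) = 270.58 + (+0.002601)·(100) + (+0.002712)·(-320) = 270.58 +0.260 -0.868 = 269.972 m.

270.0 m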